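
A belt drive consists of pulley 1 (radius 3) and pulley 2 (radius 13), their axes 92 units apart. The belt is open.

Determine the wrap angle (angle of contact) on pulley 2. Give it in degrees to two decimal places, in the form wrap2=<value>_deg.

open belt: β = asin((r2−r1)/C) = asin(10/92) = 6.2401°
wrap1 = π − 2β = 167.5197°
wrap2 = π + 2β = 192.4803°

wrap2=192.48_deg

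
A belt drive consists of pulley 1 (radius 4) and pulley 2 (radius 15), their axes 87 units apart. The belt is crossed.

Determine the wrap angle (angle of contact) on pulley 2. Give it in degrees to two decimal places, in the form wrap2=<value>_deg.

crossed belt: β = asin((r1+r2)/C) = asin(19/87) = 12.6145°
wrap1 = wrap2 = π + 2β = 205.2291°

wrap2=205.23_deg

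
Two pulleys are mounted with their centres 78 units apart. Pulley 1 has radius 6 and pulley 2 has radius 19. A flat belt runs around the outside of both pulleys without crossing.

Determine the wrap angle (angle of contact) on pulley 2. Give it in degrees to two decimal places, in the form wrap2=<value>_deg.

wrap2=199.19_deg

open belt: β = asin((r2−r1)/C) = asin(13/78) = 9.5941°
wrap1 = π − 2β = 160.8119°
wrap2 = π + 2β = 199.1881°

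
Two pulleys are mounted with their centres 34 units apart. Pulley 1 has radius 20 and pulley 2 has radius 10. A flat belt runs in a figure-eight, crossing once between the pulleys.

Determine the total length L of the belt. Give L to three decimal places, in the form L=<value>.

L=191.098

crossed belt: β = asin((r1+r2)/C) = asin(30/34) = 61.9275°
wrap1 = wrap2 = π + 2β = 303.8550°
tangent length = C·cosβ = 16.0000
L = (r1+r2)·wrap + 2·C·cosβ = 30·5.3033 + 2·16.0000 = 191.0981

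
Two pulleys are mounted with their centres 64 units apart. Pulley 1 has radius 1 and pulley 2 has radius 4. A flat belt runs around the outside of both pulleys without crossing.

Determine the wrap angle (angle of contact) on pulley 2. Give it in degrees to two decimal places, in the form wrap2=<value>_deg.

wrap2=185.37_deg

open belt: β = asin((r2−r1)/C) = asin(3/64) = 2.6867°
wrap1 = π − 2β = 174.6266°
wrap2 = π + 2β = 185.3734°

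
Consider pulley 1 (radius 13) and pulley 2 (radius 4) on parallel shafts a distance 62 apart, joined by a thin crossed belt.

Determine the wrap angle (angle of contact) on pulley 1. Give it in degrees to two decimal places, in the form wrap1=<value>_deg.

wrap1=211.83_deg

crossed belt: β = asin((r1+r2)/C) = asin(17/62) = 15.9140°
wrap1 = wrap2 = π + 2β = 211.8279°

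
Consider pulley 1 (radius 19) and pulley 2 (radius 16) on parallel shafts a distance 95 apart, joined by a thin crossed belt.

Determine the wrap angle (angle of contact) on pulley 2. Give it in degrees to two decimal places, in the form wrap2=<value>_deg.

crossed belt: β = asin((r1+r2)/C) = asin(35/95) = 21.6183°
wrap1 = wrap2 = π + 2β = 223.2365°

wrap2=223.24_deg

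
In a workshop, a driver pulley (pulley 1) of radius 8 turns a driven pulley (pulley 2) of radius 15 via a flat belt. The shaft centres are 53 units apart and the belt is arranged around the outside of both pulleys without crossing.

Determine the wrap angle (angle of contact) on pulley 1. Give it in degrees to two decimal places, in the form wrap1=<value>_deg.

wrap1=164.82_deg

open belt: β = asin((r2−r1)/C) = asin(7/53) = 7.5895°
wrap1 = π − 2β = 164.8209°
wrap2 = π + 2β = 195.1791°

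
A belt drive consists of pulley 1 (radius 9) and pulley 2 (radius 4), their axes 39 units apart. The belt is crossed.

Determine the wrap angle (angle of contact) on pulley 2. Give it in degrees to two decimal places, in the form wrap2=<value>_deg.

crossed belt: β = asin((r1+r2)/C) = asin(13/39) = 19.4712°
wrap1 = wrap2 = π + 2β = 218.9424°

wrap2=218.94_deg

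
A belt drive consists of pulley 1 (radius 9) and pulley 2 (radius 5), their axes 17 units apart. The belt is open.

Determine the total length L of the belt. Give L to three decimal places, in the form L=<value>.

L=78.928

open belt: β = asin((r2−r1)/C) = asin(-4/17) = -13.6090°
wrap1 = π − 2β = 207.2179°
wrap2 = π + 2β = 152.7821°
tangent length = C·cosβ = 16.5227
L = r1·wrap1 + r2·wrap2 + 2·C·cosβ = 9·3.6166 + 5·2.6666 + 2·16.5227 = 78.9279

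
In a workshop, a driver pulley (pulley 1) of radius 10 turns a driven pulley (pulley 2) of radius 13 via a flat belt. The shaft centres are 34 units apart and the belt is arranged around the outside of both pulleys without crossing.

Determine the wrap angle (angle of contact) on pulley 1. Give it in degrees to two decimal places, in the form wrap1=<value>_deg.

open belt: β = asin((r2−r1)/C) = asin(3/34) = 5.0621°
wrap1 = π − 2β = 169.8758°
wrap2 = π + 2β = 190.1242°

wrap1=169.88_deg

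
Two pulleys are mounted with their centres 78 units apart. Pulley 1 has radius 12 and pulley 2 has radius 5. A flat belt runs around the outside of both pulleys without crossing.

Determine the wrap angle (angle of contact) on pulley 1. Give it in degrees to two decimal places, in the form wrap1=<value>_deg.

wrap1=190.30_deg

open belt: β = asin((r2−r1)/C) = asin(-7/78) = -5.1489°
wrap1 = π − 2β = 190.2977°
wrap2 = π + 2β = 169.7023°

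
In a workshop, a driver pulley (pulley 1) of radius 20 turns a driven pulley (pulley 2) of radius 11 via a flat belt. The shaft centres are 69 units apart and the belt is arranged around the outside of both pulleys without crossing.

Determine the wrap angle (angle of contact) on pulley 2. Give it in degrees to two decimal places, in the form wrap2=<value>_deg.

open belt: β = asin((r2−r1)/C) = asin(-9/69) = -7.4947°
wrap1 = π − 2β = 194.9894°
wrap2 = π + 2β = 165.0106°

wrap2=165.01_deg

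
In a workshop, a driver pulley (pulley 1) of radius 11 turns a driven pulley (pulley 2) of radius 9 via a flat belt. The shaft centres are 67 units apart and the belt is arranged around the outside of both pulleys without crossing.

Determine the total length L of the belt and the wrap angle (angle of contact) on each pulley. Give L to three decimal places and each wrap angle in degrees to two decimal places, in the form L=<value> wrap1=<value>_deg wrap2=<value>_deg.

open belt: β = asin((r2−r1)/C) = asin(-2/67) = -1.7106°
wrap1 = π − 2β = 183.4212°
wrap2 = π + 2β = 176.5788°
tangent length = C·cosβ = 66.9701
L = r1·wrap1 + r2·wrap2 + 2·C·cosβ = 11·3.2013 + 9·3.0819 + 2·66.9701 = 196.8916

L=196.892 wrap1=183.42_deg wrap2=176.58_deg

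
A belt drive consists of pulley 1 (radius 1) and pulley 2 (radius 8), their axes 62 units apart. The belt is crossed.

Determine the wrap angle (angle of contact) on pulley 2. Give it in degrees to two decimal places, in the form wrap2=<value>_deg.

crossed belt: β = asin((r1+r2)/C) = asin(9/62) = 8.3466°
wrap1 = wrap2 = π + 2β = 196.6932°

wrap2=196.69_deg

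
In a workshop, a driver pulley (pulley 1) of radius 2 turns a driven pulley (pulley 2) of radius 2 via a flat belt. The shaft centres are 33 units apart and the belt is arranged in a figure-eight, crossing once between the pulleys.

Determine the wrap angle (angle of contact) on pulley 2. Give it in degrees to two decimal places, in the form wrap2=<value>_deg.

crossed belt: β = asin((r1+r2)/C) = asin(4/33) = 6.9621°
wrap1 = wrap2 = π + 2β = 193.9241°

wrap2=193.92_deg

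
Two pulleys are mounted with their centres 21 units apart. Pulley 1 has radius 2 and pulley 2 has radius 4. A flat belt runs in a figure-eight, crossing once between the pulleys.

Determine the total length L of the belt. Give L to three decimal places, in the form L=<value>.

crossed belt: β = asin((r1+r2)/C) = asin(6/21) = 16.6015°
wrap1 = wrap2 = π + 2β = 213.2031°
tangent length = C·cosβ = 20.1246
L = (r1+r2)·wrap + 2·C·cosβ = 6·3.7211 + 2·20.1246 = 62.5758

L=62.576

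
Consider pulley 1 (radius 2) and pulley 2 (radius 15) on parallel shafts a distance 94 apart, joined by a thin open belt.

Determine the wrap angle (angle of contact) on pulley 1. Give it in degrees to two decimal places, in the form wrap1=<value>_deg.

open belt: β = asin((r2−r1)/C) = asin(13/94) = 7.9494°
wrap1 = π − 2β = 164.1013°
wrap2 = π + 2β = 195.8987°

wrap1=164.10_deg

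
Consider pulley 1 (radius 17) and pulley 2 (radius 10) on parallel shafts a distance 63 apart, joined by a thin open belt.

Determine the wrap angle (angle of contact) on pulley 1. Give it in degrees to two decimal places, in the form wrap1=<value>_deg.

wrap1=192.76_deg

open belt: β = asin((r2−r1)/C) = asin(-7/63) = -6.3794°
wrap1 = π − 2β = 192.7587°
wrap2 = π + 2β = 167.2413°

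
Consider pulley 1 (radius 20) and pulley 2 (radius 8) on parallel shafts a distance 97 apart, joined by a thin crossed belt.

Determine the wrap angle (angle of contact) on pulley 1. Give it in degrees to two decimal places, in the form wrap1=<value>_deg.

crossed belt: β = asin((r1+r2)/C) = asin(28/97) = 16.7777°
wrap1 = wrap2 = π + 2β = 213.5555°

wrap1=213.56_deg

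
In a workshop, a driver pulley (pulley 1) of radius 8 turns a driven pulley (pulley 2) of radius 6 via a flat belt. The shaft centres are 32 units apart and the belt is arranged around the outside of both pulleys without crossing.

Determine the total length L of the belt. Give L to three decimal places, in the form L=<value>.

L=108.107

open belt: β = asin((r2−r1)/C) = asin(-2/32) = -3.5833°
wrap1 = π − 2β = 187.1666°
wrap2 = π + 2β = 172.8334°
tangent length = C·cosβ = 31.9374
L = r1·wrap1 + r2·wrap2 + 2·C·cosβ = 8·3.2667 + 6·3.0165 + 2·31.9374 = 108.1073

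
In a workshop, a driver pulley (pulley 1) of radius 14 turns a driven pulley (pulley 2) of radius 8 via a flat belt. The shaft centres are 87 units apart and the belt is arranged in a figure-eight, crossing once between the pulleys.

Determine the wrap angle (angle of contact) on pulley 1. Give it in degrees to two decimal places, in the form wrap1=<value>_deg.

wrap1=209.30_deg

crossed belt: β = asin((r1+r2)/C) = asin(22/87) = 14.6476°
wrap1 = wrap2 = π + 2β = 209.2952°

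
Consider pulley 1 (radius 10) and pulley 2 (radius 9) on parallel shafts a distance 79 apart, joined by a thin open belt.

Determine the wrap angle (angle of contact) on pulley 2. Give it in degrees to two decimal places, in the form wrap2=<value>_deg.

wrap2=178.55_deg

open belt: β = asin((r2−r1)/C) = asin(-1/79) = -0.7253°
wrap1 = π − 2β = 181.4506°
wrap2 = π + 2β = 178.5494°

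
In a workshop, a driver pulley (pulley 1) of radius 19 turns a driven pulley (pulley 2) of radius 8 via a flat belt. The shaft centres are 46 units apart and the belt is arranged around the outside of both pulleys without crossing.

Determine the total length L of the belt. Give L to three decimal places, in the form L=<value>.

L=179.466

open belt: β = asin((r2−r1)/C) = asin(-11/46) = -13.8352°
wrap1 = π − 2β = 207.6704°
wrap2 = π + 2β = 152.3296°
tangent length = C·cosβ = 44.6654
L = r1·wrap1 + r2·wrap2 + 2·C·cosβ = 19·3.6245 + 8·2.6587 + 2·44.6654 = 179.4662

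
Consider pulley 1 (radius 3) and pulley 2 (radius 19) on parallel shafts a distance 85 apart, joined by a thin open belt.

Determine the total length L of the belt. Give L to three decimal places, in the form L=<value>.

open belt: β = asin((r2−r1)/C) = asin(16/85) = 10.8498°
wrap1 = π − 2β = 158.3004°
wrap2 = π + 2β = 201.6996°
tangent length = C·cosβ = 83.4805
L = r1·wrap1 + r2·wrap2 + 2·C·cosβ = 3·2.7629 + 19·3.5203 + 2·83.4805 = 242.1358

L=242.136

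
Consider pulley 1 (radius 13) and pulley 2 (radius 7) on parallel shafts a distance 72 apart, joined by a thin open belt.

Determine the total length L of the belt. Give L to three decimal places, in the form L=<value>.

L=207.332

open belt: β = asin((r2−r1)/C) = asin(-6/72) = -4.7802°
wrap1 = π − 2β = 189.5604°
wrap2 = π + 2β = 170.4396°
tangent length = C·cosβ = 71.7496
L = r1·wrap1 + r2·wrap2 + 2·C·cosβ = 13·3.3085 + 7·2.9747 + 2·71.7496 = 207.3321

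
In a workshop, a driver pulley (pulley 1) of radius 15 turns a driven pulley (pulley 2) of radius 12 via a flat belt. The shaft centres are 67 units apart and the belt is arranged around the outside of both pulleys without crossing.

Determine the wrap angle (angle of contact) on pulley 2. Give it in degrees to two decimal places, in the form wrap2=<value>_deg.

open belt: β = asin((r2−r1)/C) = asin(-3/67) = -2.5663°
wrap1 = π − 2β = 185.1327°
wrap2 = π + 2β = 174.8673°

wrap2=174.87_deg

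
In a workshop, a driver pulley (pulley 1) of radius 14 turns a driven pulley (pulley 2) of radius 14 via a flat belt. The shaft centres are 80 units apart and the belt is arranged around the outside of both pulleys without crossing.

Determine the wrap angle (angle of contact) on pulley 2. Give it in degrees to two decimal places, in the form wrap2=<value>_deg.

open belt: β = asin((r2−r1)/C) = asin(0/80) = 0.0000°
wrap1 = π − 2β = 180.0000°
wrap2 = π + 2β = 180.0000°

wrap2=180.00_deg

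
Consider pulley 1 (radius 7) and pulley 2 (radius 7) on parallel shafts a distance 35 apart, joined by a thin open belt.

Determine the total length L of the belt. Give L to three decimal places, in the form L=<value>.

open belt: β = asin((r2−r1)/C) = asin(0/35) = 0.0000°
wrap1 = π − 2β = 180.0000°
wrap2 = π + 2β = 180.0000°
tangent length = C·cosβ = 35.0000
L = r1·wrap1 + r2·wrap2 + 2·C·cosβ = 7·3.1416 + 7·3.1416 + 2·35.0000 = 113.9823

L=113.982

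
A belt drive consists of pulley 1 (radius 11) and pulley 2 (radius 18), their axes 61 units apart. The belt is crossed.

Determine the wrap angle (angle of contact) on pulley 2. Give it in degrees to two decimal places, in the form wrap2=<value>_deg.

wrap2=236.77_deg

crossed belt: β = asin((r1+r2)/C) = asin(29/61) = 28.3860°
wrap1 = wrap2 = π + 2β = 236.7721°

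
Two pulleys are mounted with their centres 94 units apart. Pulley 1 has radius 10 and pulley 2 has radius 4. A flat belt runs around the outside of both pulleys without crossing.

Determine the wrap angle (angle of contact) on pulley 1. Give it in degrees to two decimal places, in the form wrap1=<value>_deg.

wrap1=187.32_deg

open belt: β = asin((r2−r1)/C) = asin(-6/94) = -3.6597°
wrap1 = π − 2β = 187.3193°
wrap2 = π + 2β = 172.6807°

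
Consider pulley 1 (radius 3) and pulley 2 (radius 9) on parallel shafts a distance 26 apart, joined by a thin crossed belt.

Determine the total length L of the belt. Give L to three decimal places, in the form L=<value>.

crossed belt: β = asin((r1+r2)/C) = asin(12/26) = 27.4864°
wrap1 = wrap2 = π + 2β = 234.9729°
tangent length = C·cosβ = 23.0651
L = (r1+r2)·wrap + 2·C·cosβ = 12·4.1010 + 2·23.0651 = 95.3428

L=95.343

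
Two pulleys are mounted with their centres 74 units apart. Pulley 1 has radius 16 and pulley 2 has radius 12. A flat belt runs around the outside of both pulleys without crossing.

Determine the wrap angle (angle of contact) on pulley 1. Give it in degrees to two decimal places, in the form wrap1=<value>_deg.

wrap1=186.20_deg

open belt: β = asin((r2−r1)/C) = asin(-4/74) = -3.0986°
wrap1 = π − 2β = 186.1972°
wrap2 = π + 2β = 173.8028°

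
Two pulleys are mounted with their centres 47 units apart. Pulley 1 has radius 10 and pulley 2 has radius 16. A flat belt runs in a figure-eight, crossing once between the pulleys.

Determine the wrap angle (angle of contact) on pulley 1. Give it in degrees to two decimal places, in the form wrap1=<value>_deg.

crossed belt: β = asin((r1+r2)/C) = asin(26/47) = 33.5862°
wrap1 = wrap2 = π + 2β = 247.1725°

wrap1=247.17_deg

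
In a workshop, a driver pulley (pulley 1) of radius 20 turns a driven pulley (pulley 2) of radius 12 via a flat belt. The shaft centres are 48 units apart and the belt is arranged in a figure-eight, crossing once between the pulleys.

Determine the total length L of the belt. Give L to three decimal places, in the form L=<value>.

L=218.788

crossed belt: β = asin((r1+r2)/C) = asin(32/48) = 41.8103°
wrap1 = wrap2 = π + 2β = 263.6206°
tangent length = C·cosβ = 35.7771
L = (r1+r2)·wrap + 2·C·cosβ = 32·4.6010 + 2·35.7771 = 218.7877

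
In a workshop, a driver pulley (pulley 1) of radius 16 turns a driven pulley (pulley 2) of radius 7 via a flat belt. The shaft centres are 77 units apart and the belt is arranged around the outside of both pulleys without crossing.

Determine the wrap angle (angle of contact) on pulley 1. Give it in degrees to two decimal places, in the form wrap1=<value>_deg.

wrap1=193.42_deg

open belt: β = asin((r2−r1)/C) = asin(-9/77) = -6.7123°
wrap1 = π − 2β = 193.4245°
wrap2 = π + 2β = 166.5755°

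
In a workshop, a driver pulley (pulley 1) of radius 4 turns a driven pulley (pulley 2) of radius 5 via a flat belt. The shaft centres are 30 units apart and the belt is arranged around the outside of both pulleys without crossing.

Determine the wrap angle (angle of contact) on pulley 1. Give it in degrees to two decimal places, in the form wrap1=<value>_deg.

open belt: β = asin((r2−r1)/C) = asin(1/30) = 1.9102°
wrap1 = π − 2β = 176.1796°
wrap2 = π + 2β = 183.8204°

wrap1=176.18_deg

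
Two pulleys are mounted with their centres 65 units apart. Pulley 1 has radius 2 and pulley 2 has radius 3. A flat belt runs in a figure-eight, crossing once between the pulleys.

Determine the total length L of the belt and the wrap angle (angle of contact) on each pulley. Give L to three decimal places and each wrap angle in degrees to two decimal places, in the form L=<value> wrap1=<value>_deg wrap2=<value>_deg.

L=146.093 wrap1=188.82_deg wrap2=188.82_deg

crossed belt: β = asin((r1+r2)/C) = asin(5/65) = 4.4117°
wrap1 = wrap2 = π + 2β = 188.8235°
tangent length = C·cosβ = 64.8074
L = (r1+r2)·wrap + 2·C·cosβ = 5·3.2956 + 2·64.8074 = 146.0928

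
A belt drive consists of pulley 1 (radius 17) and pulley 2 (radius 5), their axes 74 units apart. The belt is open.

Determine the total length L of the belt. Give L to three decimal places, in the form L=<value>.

L=219.065

open belt: β = asin((r2−r1)/C) = asin(-12/74) = -9.3324°
wrap1 = π − 2β = 198.6648°
wrap2 = π + 2β = 161.3352°
tangent length = C·cosβ = 73.0205
L = r1·wrap1 + r2·wrap2 + 2·C·cosβ = 17·3.4674 + 5·2.8158 + 2·73.0205 = 219.0653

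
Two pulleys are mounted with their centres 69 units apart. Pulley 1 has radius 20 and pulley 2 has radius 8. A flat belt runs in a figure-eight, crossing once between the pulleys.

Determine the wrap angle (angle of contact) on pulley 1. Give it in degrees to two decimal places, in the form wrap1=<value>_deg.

crossed belt: β = asin((r1+r2)/C) = asin(28/69) = 23.9411°
wrap1 = wrap2 = π + 2β = 227.8822°

wrap1=227.88_deg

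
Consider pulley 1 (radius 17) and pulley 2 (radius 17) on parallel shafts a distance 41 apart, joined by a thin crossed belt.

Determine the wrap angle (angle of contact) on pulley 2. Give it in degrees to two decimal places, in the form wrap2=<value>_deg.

wrap2=292.05_deg

crossed belt: β = asin((r1+r2)/C) = asin(34/41) = 56.0236°
wrap1 = wrap2 = π + 2β = 292.0473°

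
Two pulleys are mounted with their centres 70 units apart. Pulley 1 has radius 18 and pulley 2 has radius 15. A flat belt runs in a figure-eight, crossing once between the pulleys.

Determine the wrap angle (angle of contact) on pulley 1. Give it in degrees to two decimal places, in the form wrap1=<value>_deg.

crossed belt: β = asin((r1+r2)/C) = asin(33/70) = 28.1271°
wrap1 = wrap2 = π + 2β = 236.2541°

wrap1=236.25_deg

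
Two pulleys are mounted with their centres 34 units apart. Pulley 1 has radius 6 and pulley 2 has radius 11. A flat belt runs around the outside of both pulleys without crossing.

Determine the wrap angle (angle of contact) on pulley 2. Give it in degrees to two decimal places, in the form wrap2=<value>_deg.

wrap2=196.91_deg

open belt: β = asin((r2−r1)/C) = asin(5/34) = 8.4565°
wrap1 = π − 2β = 163.0870°
wrap2 = π + 2β = 196.9130°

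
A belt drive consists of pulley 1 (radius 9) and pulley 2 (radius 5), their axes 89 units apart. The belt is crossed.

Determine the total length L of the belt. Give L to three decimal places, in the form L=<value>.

crossed belt: β = asin((r1+r2)/C) = asin(14/89) = 9.0504°
wrap1 = wrap2 = π + 2β = 198.1008°
tangent length = C·cosβ = 87.8920
L = (r1+r2)·wrap + 2·C·cosβ = 14·3.4575 + 2·87.8920 = 224.1891

L=224.189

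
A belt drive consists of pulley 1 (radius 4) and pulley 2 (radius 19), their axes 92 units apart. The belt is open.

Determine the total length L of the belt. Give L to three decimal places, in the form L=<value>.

open belt: β = asin((r2−r1)/C) = asin(15/92) = 9.3836°
wrap1 = π − 2β = 161.2328°
wrap2 = π + 2β = 198.7672°
tangent length = C·cosβ = 90.7689
L = r1·wrap1 + r2·wrap2 + 2·C·cosβ = 4·2.8140 + 19·3.4691 + 2·90.7689 = 258.7077

L=258.708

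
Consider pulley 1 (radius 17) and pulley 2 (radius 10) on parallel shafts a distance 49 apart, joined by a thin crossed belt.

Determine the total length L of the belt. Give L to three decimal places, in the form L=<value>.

crossed belt: β = asin((r1+r2)/C) = asin(27/49) = 33.4370°
wrap1 = wrap2 = π + 2β = 246.8741°
tangent length = C·cosβ = 40.8901
L = (r1+r2)·wrap + 2·C·cosβ = 27·4.3088 + 2·40.8901 = 198.1169

L=198.117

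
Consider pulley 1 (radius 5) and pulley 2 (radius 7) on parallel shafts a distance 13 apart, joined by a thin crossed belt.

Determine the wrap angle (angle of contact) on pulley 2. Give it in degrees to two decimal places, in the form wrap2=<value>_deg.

crossed belt: β = asin((r1+r2)/C) = asin(12/13) = 67.3801°
wrap1 = wrap2 = π + 2β = 314.7603°

wrap2=314.76_deg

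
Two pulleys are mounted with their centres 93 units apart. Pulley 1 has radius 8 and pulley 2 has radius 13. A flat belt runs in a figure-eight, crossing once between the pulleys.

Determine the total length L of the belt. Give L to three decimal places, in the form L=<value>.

L=256.736

crossed belt: β = asin((r1+r2)/C) = asin(21/93) = 13.0503°
wrap1 = wrap2 = π + 2β = 206.1006°
tangent length = C·cosβ = 90.5980
L = (r1+r2)·wrap + 2·C·cosβ = 21·3.5971 + 2·90.5980 = 256.7358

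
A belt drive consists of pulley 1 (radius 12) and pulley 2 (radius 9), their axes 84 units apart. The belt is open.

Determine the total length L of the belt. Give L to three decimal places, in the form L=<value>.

open belt: β = asin((r2−r1)/C) = asin(-3/84) = -2.0467°
wrap1 = π − 2β = 184.0934°
wrap2 = π + 2β = 175.9066°
tangent length = C·cosβ = 83.9464
L = r1·wrap1 + r2·wrap2 + 2·C·cosβ = 12·3.2130 + 9·3.0701 + 2·83.9464 = 234.0806

L=234.081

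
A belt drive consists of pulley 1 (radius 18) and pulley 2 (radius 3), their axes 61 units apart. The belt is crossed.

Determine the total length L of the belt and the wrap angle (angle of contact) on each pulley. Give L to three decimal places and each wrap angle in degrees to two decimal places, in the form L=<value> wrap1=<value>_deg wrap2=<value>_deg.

crossed belt: β = asin((r1+r2)/C) = asin(21/61) = 20.1368°
wrap1 = wrap2 = π + 2β = 220.2735°
tangent length = C·cosβ = 57.2713
L = (r1+r2)·wrap + 2·C·cosβ = 21·3.8445 + 2·57.2713 = 195.2770

L=195.277 wrap1=220.27_deg wrap2=220.27_deg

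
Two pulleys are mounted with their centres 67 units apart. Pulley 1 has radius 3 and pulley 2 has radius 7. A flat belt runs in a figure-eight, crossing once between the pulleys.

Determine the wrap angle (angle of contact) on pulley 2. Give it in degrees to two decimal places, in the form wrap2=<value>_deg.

crossed belt: β = asin((r1+r2)/C) = asin(10/67) = 8.5837°
wrap1 = wrap2 = π + 2β = 197.1674°

wrap2=197.17_deg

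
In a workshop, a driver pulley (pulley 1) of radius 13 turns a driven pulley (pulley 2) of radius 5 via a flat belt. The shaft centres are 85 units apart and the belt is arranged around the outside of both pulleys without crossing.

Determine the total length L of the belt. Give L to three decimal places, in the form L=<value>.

open belt: β = asin((r2−r1)/C) = asin(-8/85) = -5.4005°
wrap1 = π − 2β = 190.8011°
wrap2 = π + 2β = 169.1989°
tangent length = C·cosβ = 84.6227
L = r1·wrap1 + r2·wrap2 + 2·C·cosβ = 13·3.3301 + 5·2.9531 + 2·84.6227 = 227.3022

L=227.302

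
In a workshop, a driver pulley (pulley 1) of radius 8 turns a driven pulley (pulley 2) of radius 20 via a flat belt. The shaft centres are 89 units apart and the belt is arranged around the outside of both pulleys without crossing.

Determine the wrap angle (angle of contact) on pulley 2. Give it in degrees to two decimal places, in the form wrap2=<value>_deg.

open belt: β = asin((r2−r1)/C) = asin(12/89) = 7.7489°
wrap1 = π − 2β = 164.5023°
wrap2 = π + 2β = 195.4977°

wrap2=195.50_deg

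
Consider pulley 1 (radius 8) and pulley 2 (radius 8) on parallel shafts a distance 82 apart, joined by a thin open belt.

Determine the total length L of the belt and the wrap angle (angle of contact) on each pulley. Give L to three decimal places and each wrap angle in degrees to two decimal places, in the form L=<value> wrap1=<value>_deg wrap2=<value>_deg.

open belt: β = asin((r2−r1)/C) = asin(0/82) = 0.0000°
wrap1 = π − 2β = 180.0000°
wrap2 = π + 2β = 180.0000°
tangent length = C·cosβ = 82.0000
L = r1·wrap1 + r2·wrap2 + 2·C·cosβ = 8·3.1416 + 8·3.1416 + 2·82.0000 = 214.2655

L=214.265 wrap1=180.00_deg wrap2=180.00_deg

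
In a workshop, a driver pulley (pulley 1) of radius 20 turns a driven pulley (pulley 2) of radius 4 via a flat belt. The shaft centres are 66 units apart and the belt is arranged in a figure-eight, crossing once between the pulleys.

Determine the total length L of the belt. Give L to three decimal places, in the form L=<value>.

crossed belt: β = asin((r1+r2)/C) = asin(24/66) = 21.3237°
wrap1 = wrap2 = π + 2β = 222.6474°
tangent length = C·cosβ = 61.4817
L = (r1+r2)·wrap + 2·C·cosβ = 24·3.8859 + 2·61.4817 = 216.2257

L=216.226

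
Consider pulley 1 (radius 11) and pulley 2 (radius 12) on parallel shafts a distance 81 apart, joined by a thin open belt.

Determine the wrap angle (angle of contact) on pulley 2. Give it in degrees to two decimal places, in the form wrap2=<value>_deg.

wrap2=181.41_deg

open belt: β = asin((r2−r1)/C) = asin(1/81) = 0.7074°
wrap1 = π − 2β = 178.5853°
wrap2 = π + 2β = 181.4147°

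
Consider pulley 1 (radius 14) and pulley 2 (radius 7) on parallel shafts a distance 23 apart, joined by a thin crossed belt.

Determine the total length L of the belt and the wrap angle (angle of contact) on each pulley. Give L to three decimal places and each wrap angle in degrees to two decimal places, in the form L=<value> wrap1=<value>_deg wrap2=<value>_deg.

L=133.064 wrap1=311.86_deg wrap2=311.86_deg

crossed belt: β = asin((r1+r2)/C) = asin(21/23) = 65.9294°
wrap1 = wrap2 = π + 2β = 311.8588°
tangent length = C·cosβ = 9.3808
L = (r1+r2)·wrap + 2·C·cosβ = 21·5.4430 + 2·9.3808 = 133.0639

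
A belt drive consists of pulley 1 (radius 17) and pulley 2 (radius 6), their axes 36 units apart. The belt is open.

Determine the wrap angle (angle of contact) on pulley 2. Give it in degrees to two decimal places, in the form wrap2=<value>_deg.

open belt: β = asin((r2−r1)/C) = asin(-11/36) = -17.7916°
wrap1 = π − 2β = 215.5832°
wrap2 = π + 2β = 144.4168°

wrap2=144.42_deg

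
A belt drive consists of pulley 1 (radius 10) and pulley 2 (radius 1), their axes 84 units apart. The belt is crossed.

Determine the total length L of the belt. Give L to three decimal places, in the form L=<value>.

L=204.000

crossed belt: β = asin((r1+r2)/C) = asin(11/84) = 7.5246°
wrap1 = wrap2 = π + 2β = 195.0493°
tangent length = C·cosβ = 83.2766
L = (r1+r2)·wrap + 2·C·cosβ = 11·3.4043 + 2·83.2766 = 204.0001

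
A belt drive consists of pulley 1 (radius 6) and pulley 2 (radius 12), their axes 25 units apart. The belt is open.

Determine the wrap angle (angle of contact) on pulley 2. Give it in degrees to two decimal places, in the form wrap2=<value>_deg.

open belt: β = asin((r2−r1)/C) = asin(6/25) = 13.8865°
wrap1 = π − 2β = 152.2269°
wrap2 = π + 2β = 207.7731°

wrap2=207.77_deg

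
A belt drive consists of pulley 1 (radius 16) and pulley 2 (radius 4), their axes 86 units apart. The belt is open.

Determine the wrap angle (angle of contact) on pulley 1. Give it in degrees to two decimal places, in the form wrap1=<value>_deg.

wrap1=196.04_deg

open belt: β = asin((r2−r1)/C) = asin(-12/86) = -8.0209°
wrap1 = π − 2β = 196.0419°
wrap2 = π + 2β = 163.9581°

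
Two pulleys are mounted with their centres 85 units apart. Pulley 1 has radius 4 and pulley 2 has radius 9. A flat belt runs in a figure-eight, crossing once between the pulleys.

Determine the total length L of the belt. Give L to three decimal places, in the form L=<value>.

L=212.833

crossed belt: β = asin((r1+r2)/C) = asin(13/85) = 8.7974°
wrap1 = wrap2 = π + 2β = 197.5948°
tangent length = C·cosβ = 84.0000
L = (r1+r2)·wrap + 2·C·cosβ = 13·3.4487 + 2·84.0000 = 212.8328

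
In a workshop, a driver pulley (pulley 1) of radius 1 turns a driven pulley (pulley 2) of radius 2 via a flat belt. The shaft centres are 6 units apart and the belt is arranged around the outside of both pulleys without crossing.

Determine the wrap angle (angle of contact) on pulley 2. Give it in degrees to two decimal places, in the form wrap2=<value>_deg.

wrap2=199.19_deg

open belt: β = asin((r2−r1)/C) = asin(1/6) = 9.5941°
wrap1 = π − 2β = 160.8119°
wrap2 = π + 2β = 199.1881°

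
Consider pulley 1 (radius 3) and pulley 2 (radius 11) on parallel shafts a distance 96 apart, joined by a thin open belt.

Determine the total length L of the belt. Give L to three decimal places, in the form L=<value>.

L=236.649

open belt: β = asin((r2−r1)/C) = asin(8/96) = 4.7802°
wrap1 = π − 2β = 170.4396°
wrap2 = π + 2β = 189.5604°
tangent length = C·cosβ = 95.6661
L = r1·wrap1 + r2·wrap2 + 2·C·cosβ = 3·2.9747 + 11·3.3085 + 2·95.6661 = 236.6494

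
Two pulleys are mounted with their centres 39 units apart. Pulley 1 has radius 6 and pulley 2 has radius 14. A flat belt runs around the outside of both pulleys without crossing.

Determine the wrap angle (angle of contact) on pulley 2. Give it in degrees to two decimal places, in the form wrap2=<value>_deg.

wrap2=203.67_deg

open belt: β = asin((r2−r1)/C) = asin(8/39) = 11.8370°
wrap1 = π − 2β = 156.3260°
wrap2 = π + 2β = 203.6740°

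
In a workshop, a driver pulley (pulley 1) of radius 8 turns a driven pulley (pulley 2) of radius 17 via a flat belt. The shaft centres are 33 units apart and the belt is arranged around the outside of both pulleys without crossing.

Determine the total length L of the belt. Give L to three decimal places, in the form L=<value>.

L=147.010

open belt: β = asin((r2−r1)/C) = asin(9/33) = 15.8266°
wrap1 = π − 2β = 148.3468°
wrap2 = π + 2β = 211.6532°
tangent length = C·cosβ = 31.7490
L = r1·wrap1 + r2·wrap2 + 2·C·cosβ = 8·2.5891 + 17·3.6940 + 2·31.7490 = 147.0099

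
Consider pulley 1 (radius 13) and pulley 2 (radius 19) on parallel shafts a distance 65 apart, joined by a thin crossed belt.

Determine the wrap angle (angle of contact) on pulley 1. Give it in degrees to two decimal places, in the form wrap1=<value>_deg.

wrap1=238.98_deg

crossed belt: β = asin((r1+r2)/C) = asin(32/65) = 29.4924°
wrap1 = wrap2 = π + 2β = 238.9847°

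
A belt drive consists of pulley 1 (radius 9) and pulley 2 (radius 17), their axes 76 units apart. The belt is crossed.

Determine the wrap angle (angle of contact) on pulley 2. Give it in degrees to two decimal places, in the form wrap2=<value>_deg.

crossed belt: β = asin((r1+r2)/C) = asin(26/76) = 20.0052°
wrap1 = wrap2 = π + 2β = 220.0104°

wrap2=220.01_deg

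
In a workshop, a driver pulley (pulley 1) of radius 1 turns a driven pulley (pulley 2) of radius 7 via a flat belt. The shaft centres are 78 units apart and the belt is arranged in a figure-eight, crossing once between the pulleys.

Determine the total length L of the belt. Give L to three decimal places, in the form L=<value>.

L=181.954

crossed belt: β = asin((r1+r2)/C) = asin(8/78) = 5.8868°
wrap1 = wrap2 = π + 2β = 191.7737°
tangent length = C·cosβ = 77.5887
L = (r1+r2)·wrap + 2·C·cosβ = 8·3.3471 + 2·77.5887 = 181.9540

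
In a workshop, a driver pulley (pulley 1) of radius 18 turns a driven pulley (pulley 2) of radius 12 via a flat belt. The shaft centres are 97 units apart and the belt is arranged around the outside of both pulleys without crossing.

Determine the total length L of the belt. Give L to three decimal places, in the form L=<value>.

open belt: β = asin((r2−r1)/C) = asin(-6/97) = -3.5463°
wrap1 = π − 2β = 187.0927°
wrap2 = π + 2β = 172.9073°
tangent length = C·cosβ = 96.8143
L = r1·wrap1 + r2·wrap2 + 2·C·cosβ = 18·3.2654 + 12·3.0178 + 2·96.8143 = 288.6190

L=288.619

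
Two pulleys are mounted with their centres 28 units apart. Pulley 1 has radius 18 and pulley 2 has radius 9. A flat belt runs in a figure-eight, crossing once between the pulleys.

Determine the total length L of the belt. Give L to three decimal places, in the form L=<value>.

L=170.003

crossed belt: β = asin((r1+r2)/C) = asin(27/28) = 74.6411°
wrap1 = wrap2 = π + 2β = 329.2822°
tangent length = C·cosβ = 7.4162
L = (r1+r2)·wrap + 2·C·cosβ = 27·5.7471 + 2·7.4162 = 170.0030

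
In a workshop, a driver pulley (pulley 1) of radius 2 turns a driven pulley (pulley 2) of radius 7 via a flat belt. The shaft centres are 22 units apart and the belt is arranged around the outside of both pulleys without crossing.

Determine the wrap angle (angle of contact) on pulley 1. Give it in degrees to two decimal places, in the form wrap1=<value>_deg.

open belt: β = asin((r2−r1)/C) = asin(5/22) = 13.1366°
wrap1 = π − 2β = 153.7269°
wrap2 = π + 2β = 206.2731°

wrap1=153.73_deg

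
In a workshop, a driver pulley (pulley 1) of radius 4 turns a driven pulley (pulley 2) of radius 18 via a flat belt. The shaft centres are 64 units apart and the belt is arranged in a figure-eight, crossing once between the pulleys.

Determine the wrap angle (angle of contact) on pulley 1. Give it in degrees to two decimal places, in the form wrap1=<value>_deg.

wrap1=220.21_deg

crossed belt: β = asin((r1+r2)/C) = asin(22/64) = 20.1055°
wrap1 = wrap2 = π + 2β = 220.2110°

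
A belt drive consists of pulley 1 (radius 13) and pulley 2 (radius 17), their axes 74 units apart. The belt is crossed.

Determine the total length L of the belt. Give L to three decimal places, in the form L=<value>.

crossed belt: β = asin((r1+r2)/C) = asin(30/74) = 23.9165°
wrap1 = wrap2 = π + 2β = 227.8331°
tangent length = C·cosβ = 67.6461
L = (r1+r2)·wrap + 2·C·cosβ = 30·3.9764 + 2·67.6461 = 254.5854

L=254.585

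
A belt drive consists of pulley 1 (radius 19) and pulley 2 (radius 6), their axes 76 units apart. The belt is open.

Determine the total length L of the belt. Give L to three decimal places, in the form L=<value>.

open belt: β = asin((r2−r1)/C) = asin(-13/76) = -9.8490°
wrap1 = π − 2β = 199.6981°
wrap2 = π + 2β = 160.3019°
tangent length = C·cosβ = 74.8799
L = r1·wrap1 + r2·wrap2 + 2·C·cosβ = 19·3.4854 + 6·2.7978 + 2·74.8799 = 232.7690

L=232.769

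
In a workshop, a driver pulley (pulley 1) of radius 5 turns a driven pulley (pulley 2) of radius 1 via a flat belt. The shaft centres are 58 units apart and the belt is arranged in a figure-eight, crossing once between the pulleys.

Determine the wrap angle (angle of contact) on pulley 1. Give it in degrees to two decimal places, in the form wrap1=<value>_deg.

wrap1=191.88_deg

crossed belt: β = asin((r1+r2)/C) = asin(6/58) = 5.9378°
wrap1 = wrap2 = π + 2β = 191.8755°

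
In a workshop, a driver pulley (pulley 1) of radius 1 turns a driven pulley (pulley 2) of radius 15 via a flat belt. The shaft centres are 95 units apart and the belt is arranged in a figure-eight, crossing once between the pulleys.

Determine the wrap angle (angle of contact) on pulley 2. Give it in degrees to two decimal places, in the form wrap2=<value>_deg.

wrap2=199.39_deg

crossed belt: β = asin((r1+r2)/C) = asin(16/95) = 9.6960°
wrap1 = wrap2 = π + 2β = 199.3921°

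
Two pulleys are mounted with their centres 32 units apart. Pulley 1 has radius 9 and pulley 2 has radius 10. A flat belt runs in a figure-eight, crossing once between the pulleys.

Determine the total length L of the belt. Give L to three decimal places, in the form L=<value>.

crossed belt: β = asin((r1+r2)/C) = asin(19/32) = 36.4236°
wrap1 = wrap2 = π + 2β = 252.8471°
tangent length = C·cosβ = 25.7488
L = (r1+r2)·wrap + 2·C·cosβ = 19·4.4130 + 2·25.7488 = 135.3449

L=135.345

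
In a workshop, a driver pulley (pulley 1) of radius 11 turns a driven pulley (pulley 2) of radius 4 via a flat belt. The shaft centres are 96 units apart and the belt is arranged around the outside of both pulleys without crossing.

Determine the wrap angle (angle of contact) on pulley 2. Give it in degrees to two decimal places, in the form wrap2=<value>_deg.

open belt: β = asin((r2−r1)/C) = asin(-7/96) = -4.1815°
wrap1 = π − 2β = 188.3631°
wrap2 = π + 2β = 171.6369°

wrap2=171.64_deg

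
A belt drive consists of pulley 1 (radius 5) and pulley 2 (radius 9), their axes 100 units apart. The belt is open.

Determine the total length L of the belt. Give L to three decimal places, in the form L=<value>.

L=244.142

open belt: β = asin((r2−r1)/C) = asin(4/100) = 2.2924°
wrap1 = π − 2β = 175.4151°
wrap2 = π + 2β = 184.5849°
tangent length = C·cosβ = 99.9200
L = r1·wrap1 + r2·wrap2 + 2·C·cosβ = 5·3.0616 + 9·3.2216 + 2·99.9200 = 244.1423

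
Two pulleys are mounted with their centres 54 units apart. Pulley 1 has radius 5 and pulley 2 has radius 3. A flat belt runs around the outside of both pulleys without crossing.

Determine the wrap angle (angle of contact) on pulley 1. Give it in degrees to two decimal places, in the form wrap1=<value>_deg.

wrap1=184.25_deg

open belt: β = asin((r2−r1)/C) = asin(-2/54) = -2.1226°
wrap1 = π − 2β = 184.2451°
wrap2 = π + 2β = 175.7549°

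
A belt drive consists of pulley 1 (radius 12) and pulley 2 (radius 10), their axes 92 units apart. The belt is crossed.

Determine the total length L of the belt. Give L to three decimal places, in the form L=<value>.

crossed belt: β = asin((r1+r2)/C) = asin(22/92) = 13.8352°
wrap1 = wrap2 = π + 2β = 207.6704°
tangent length = C·cosβ = 89.3308
L = (r1+r2)·wrap + 2·C·cosβ = 22·3.6245 + 2·89.3308 = 258.4014

L=258.401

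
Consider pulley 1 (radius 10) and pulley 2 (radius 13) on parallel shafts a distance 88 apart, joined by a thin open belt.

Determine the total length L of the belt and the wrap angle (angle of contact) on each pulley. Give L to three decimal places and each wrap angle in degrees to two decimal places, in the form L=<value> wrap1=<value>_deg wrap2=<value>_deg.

L=248.359 wrap1=176.09_deg wrap2=183.91_deg

open belt: β = asin((r2−r1)/C) = asin(3/88) = 1.9536°
wrap1 = π − 2β = 176.0927°
wrap2 = π + 2β = 183.9073°
tangent length = C·cosβ = 87.9488
L = r1·wrap1 + r2·wrap2 + 2·C·cosβ = 10·3.0734 + 13·3.2098 + 2·87.9488 = 248.3589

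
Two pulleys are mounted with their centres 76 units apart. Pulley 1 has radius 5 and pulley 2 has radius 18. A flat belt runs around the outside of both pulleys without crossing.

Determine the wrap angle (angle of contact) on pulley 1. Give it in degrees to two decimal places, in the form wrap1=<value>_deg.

open belt: β = asin((r2−r1)/C) = asin(13/76) = 9.8490°
wrap1 = π − 2β = 160.3019°
wrap2 = π + 2β = 199.6981°

wrap1=160.30_deg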